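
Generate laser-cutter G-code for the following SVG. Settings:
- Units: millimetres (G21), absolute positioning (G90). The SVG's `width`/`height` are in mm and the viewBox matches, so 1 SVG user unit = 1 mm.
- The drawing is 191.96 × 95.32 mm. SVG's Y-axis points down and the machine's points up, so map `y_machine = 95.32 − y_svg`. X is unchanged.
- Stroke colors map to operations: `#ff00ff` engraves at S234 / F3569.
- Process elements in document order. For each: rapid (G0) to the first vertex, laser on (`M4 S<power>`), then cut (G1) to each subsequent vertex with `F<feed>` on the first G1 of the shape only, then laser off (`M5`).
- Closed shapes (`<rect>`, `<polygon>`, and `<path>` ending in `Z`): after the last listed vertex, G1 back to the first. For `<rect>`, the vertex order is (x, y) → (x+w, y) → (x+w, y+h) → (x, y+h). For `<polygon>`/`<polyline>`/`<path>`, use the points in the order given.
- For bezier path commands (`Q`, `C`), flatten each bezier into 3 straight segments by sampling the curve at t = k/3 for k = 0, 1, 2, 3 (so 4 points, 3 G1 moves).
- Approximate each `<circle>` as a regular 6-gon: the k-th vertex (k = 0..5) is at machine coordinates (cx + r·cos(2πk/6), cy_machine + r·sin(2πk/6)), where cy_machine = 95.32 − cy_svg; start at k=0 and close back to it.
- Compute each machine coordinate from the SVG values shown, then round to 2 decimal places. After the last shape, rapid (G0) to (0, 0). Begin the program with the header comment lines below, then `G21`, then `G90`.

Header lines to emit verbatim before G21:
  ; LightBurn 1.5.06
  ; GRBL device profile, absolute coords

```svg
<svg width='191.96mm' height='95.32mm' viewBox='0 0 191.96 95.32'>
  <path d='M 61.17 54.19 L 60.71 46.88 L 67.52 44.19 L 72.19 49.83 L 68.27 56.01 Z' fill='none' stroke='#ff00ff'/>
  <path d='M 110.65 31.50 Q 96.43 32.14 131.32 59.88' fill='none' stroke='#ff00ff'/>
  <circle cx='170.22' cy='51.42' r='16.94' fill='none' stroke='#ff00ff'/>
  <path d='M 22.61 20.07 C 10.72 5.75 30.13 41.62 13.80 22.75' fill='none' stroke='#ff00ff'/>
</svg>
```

viewBox `0 0 191.96 95.32` with mm width/height → 1 unit = 1 mm. Flip: y_m = 95.32 − y_svg.

**Shape 1** — `<path>` regular polygon, stroke `#ff00ff` → engrave (S234, F3569). Machine vertices: (61.17,41.13) → (60.71,48.44) → (67.52,51.13) → (72.19,45.49) → (68.27,39.31) → (61.17,41.13). Closed: final G1 returns to the first vertex.

**Shape 2** — `<path>` quadratic bezier, stroke `#ff00ff` → engrave (S234, F3569). Control points (SVG): P0=(110.65,31.50), P1=(96.43,32.14), P2=(131.32,59.88); sampled at t=k/3. Machine vertices: (110.65,63.82) → (106.63,60.38) → (113.52,50.92) → (131.32,35.44). Open path.

**Shape 3** — `<circle>` circle, stroke `#ff00ff` → engrave (S234, F3569). Machine vertices: (187.16,43.90) → (178.69,58.57) → (161.75,58.57) → (153.28,43.90) → (161.75,29.23) → (178.69,29.23) → (187.16,43.90). Closed: final G1 returns to the first vertex.

**Shape 4** — `<path>` cubic bezier, stroke `#ff00ff` → engrave (S234, F3569). Control points (SVG): P0=(22.61,20.07), P1=(10.72,5.75), P2=(30.13,41.62), P3=(13.80,22.75); sampled at t=k/3. Machine vertices: (22.61,75.25) → (18.67,76.73) → (20.70,68.06) → (13.80,72.57). Open path.

; LightBurn 1.5.06
; GRBL device profile, absolute coords
G21
G90
G0 X61.17 Y41.13
M4 S234
G1 X60.71 Y48.44 F3569
G1 X67.52 Y51.13
G1 X72.19 Y45.49
G1 X68.27 Y39.31
G1 X61.17 Y41.13
M5
G0 X110.65 Y63.82
M4 S234
G1 X106.63 Y60.38 F3569
G1 X113.52 Y50.92
G1 X131.32 Y35.44
M5
G0 X187.16 Y43.90
M4 S234
G1 X178.69 Y58.57 F3569
G1 X161.75 Y58.57
G1 X153.28 Y43.90
G1 X161.75 Y29.23
G1 X178.69 Y29.23
G1 X187.16 Y43.90
M5
G0 X22.61 Y75.25
M4 S234
G1 X18.67 Y76.73 F3569
G1 X20.70 Y68.06
G1 X13.80 Y72.57
M5
G0 X0.00 Y0.00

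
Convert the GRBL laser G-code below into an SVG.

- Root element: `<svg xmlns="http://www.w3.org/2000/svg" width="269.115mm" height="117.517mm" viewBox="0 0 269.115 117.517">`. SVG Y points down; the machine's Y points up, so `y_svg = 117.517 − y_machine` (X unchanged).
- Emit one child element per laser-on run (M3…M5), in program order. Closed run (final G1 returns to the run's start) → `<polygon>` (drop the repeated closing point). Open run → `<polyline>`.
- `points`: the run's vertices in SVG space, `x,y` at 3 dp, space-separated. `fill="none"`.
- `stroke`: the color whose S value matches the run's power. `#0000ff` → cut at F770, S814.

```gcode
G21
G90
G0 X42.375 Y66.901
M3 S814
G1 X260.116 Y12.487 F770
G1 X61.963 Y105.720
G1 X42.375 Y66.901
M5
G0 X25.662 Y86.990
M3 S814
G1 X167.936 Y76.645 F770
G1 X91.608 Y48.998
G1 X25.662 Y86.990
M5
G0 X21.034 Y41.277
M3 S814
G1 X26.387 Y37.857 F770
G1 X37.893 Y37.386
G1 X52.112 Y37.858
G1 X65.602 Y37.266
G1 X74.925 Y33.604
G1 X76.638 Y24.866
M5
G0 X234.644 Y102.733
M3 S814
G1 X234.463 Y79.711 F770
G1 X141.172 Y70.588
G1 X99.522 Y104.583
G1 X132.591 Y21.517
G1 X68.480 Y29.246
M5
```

<svg xmlns="http://www.w3.org/2000/svg" width="269.115mm" height="117.517mm" viewBox="0 0 269.115 117.517">
  <polygon points="42.375,50.616 260.116,105.030 61.963,11.797" fill="none" stroke="#0000ff"/>
  <polygon points="25.662,30.527 167.936,40.872 91.608,68.519" fill="none" stroke="#0000ff"/>
  <polyline points="21.034,76.240 26.387,79.660 37.893,80.131 52.112,79.659 65.602,80.251 74.925,83.913 76.638,92.651" fill="none" stroke="#0000ff"/>
  <polyline points="234.644,14.784 234.463,37.806 141.172,46.929 99.522,12.934 132.591,96.000 68.480,88.271" fill="none" stroke="#0000ff"/>
</svg>

y_svg = 117.517 − y_m. Every run uses S814, so all elements get stroke `#0000ff` (cut).

[1] closed run; points: 42.375,50.616 260.116,105.030 61.963,11.797

[2] closed run; points: 25.662,30.527 167.936,40.872 91.608,68.519

[3] open run; points: 21.034,76.240 26.387,79.660 37.893,80.131 52.112,79.659 65.602,80.251 74.925,83.913 76.638,92.651

[4] open run; points: 234.644,14.784 234.463,37.806 141.172,46.929 99.522,12.934 132.591,96.000 68.480,88.271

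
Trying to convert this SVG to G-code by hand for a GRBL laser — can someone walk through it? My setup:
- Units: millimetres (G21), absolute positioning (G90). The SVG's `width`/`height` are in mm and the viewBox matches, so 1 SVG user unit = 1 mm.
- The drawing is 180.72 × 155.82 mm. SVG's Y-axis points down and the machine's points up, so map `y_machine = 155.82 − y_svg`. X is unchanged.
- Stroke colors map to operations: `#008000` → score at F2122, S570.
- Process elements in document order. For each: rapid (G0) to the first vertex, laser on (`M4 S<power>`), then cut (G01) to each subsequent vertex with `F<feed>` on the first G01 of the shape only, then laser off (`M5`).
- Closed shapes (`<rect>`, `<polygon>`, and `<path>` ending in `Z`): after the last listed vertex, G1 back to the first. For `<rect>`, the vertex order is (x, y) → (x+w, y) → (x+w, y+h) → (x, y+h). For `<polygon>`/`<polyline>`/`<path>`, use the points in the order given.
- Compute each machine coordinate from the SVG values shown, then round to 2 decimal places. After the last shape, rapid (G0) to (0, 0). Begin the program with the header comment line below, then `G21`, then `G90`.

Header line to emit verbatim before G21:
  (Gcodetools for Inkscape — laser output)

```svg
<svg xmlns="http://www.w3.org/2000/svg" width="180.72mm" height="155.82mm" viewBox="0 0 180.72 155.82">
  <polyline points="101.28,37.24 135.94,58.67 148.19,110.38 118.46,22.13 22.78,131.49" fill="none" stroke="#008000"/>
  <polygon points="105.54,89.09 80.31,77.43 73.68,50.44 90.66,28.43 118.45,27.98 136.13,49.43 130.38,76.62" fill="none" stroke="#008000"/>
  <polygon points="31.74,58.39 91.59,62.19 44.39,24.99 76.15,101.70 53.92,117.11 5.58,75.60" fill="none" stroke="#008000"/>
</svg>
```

(Gcodetools for Inkscape — laser output)
G21
G90
G0 X101.28 Y118.58
M4 S570
G01 X135.94 Y97.15 F2122
G01 X148.19 Y45.44
G01 X118.46 Y133.69
G01 X22.78 Y24.33
M5
G0 X105.54 Y66.73
M4 S570
G01 X80.31 Y78.39 F2122
G01 X73.68 Y105.38
G01 X90.66 Y127.39
G01 X118.45 Y127.84
G01 X136.13 Y106.39
G01 X130.38 Y79.20
G01 X105.54 Y66.73
M5
G0 X31.74 Y97.43
M4 S570
G01 X91.59 Y93.63 F2122
G01 X44.39 Y130.83
G01 X76.15 Y54.12
G01 X53.92 Y38.71
G01 X5.58 Y80.22
G01 X31.74 Y97.43
M5
G0 X0.00 Y0.00

1 u = 1 mm; y_m = 155.82 − y.

[1] `<polyline>` open polyline, #008000→score S570 F2122: (101.28,118.58) → (135.94,97.15) → (148.19,45.44) → (118.46,133.69) → (22.78,24.33)

[2] `<polygon>` regular polygon, #008000→score S570 F2122: (105.54,66.73) → (80.31,78.39) → (73.68,105.38) → (90.66,127.39) → (118.45,127.84) → (136.13,106.39) → (130.38,79.20) → (105.54,66.73) (closed)

[3] `<polygon>` closed polygon, #008000→score S570 F2122: (31.74,97.43) → (91.59,93.63) → (44.39,130.83) → (76.15,54.12) → (53.92,38.71) → (5.58,80.22) → (31.74,97.43) (closed)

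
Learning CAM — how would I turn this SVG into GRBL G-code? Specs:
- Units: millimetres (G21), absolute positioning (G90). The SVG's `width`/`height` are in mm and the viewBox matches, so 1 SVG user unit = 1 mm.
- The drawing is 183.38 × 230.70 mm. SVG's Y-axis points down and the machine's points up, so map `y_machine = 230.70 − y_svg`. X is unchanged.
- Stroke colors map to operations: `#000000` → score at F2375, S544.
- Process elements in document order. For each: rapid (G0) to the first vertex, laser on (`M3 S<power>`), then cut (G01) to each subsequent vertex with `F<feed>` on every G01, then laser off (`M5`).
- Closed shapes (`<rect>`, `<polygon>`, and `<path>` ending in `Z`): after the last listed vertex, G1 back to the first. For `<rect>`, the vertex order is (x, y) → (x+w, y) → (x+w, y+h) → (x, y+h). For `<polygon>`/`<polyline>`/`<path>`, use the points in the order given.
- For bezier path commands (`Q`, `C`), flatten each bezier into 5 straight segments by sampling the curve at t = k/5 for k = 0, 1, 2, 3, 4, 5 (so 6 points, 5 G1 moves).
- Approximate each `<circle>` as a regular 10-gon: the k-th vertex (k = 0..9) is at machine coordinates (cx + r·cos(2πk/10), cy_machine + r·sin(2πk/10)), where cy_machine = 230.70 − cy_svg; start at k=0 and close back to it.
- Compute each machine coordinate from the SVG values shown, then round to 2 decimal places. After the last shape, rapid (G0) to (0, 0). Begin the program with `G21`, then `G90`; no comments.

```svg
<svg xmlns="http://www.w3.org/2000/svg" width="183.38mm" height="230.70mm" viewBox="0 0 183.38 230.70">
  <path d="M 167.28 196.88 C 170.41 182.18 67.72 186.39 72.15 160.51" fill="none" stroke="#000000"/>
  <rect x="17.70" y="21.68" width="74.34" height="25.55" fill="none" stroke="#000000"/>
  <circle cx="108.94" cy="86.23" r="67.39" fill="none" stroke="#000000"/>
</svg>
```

G21
G90
G0 X167.28 Y33.82
M3 S544
G01 X158.16 Y40.76 F2375
G01 X133.87 Y45.52 F2375
G01 X104.62 Y50.44 F2375
G01 X80.64 Y57.88 F2375
G01 X72.15 Y70.19 F2375
M5
G0 X17.70 Y209.02
M3 S544
G01 X92.04 Y209.02 F2375
G01 X92.04 Y183.47 F2375
G01 X17.70 Y183.47 F2375
G01 X17.70 Y209.02 F2375
M5
G0 X176.33 Y144.47
M3 S544
G01 X163.46 Y184.08 F2375
G01 X129.76 Y208.56 F2375
G01 X88.12 Y208.56 F2375
G01 X54.42 Y184.08 F2375
G01 X41.55 Y144.47 F2375
G01 X54.42 Y104.86 F2375
G01 X88.12 Y80.38 F2375
G01 X129.76 Y80.38 F2375
G01 X163.46 Y104.86 F2375
G01 X176.33 Y144.47 F2375
M5
G0 X0.00 Y0.00

Since the viewBox matches the mm dimensions, user units are millimetres directly. The only transform is the Y-flip y_m = 230.70 − y_svg.

Shape 1 is a cubic bezier drawn with `<path>`. Its stroke #000000 means score at S544, F2375. After flipping Y the toolpath is (167.28,33.82) → (158.16,40.76) → (133.87,45.52) → (104.62,50.44) → (80.64,57.88) → (72.15,70.19).

Shape 2 is a rectangle drawn with `<rect>`. Its stroke #000000 means score at S544, F2375. After flipping Y the toolpath is (17.70,209.02) → (92.04,209.02) → (92.04,183.47) → (17.70,183.47) → (17.70,209.02), returning to the start.

Shape 3 is a circle drawn with `<circle>`. Its stroke #000000 means score at S544, F2375. After flipping Y the toolpath is (176.33,144.47) → (163.46,184.08) → (129.76,208.56) → (88.12,208.56) → (54.42,184.08) → (41.55,144.47) → (54.42,104.86) → (88.12,80.38) → (129.76,80.38) → (163.46,104.86) → (176.33,144.47), returning to the start.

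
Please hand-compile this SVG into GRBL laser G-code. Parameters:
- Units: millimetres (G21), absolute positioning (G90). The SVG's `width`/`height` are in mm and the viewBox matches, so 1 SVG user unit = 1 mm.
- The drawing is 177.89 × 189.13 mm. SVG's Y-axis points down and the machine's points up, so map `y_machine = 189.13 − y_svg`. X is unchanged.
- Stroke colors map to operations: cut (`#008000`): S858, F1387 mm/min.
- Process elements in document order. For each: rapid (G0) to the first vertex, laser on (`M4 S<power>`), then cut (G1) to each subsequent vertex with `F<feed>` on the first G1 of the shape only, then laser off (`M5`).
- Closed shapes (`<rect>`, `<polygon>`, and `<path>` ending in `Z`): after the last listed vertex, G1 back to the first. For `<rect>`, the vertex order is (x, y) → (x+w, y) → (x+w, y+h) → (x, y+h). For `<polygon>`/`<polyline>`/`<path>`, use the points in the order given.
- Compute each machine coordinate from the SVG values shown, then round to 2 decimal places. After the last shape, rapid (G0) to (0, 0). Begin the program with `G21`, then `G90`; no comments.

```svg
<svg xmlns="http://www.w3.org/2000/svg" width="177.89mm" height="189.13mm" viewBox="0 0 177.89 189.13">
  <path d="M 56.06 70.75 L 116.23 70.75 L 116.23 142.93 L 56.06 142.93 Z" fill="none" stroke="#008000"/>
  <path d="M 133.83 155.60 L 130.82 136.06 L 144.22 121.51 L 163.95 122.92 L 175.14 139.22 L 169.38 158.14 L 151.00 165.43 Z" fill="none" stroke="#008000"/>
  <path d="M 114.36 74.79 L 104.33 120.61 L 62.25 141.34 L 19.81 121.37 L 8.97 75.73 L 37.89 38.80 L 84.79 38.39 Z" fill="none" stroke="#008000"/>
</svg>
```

G21
G90
G0 X56.06 Y118.38
M4 S858
G1 X116.23 Y118.38 F1387
G1 X116.23 Y46.20
G1 X56.06 Y46.20
G1 X56.06 Y118.38
M5
G0 X133.83 Y33.53
M4 S858
G1 X130.82 Y53.07 F1387
G1 X144.22 Y67.62
G1 X163.95 Y66.21
G1 X175.14 Y49.91
G1 X169.38 Y30.99
G1 X151.00 Y23.70
G1 X133.83 Y33.53
M5
G0 X114.36 Y114.34
M4 S858
G1 X104.33 Y68.52 F1387
G1 X62.25 Y47.79
G1 X19.81 Y67.76
G1 X8.97 Y113.40
G1 X37.89 Y150.33
G1 X84.79 Y150.74
G1 X114.36 Y114.34
M5
G0 X0.00 Y0.00

1 u = 1 mm; y_m = 189.13 − y.

[1] `<path>` rectangle, #008000→cut S858 F1387: (56.06,118.38) → (116.23,118.38) → (116.23,46.20) → (56.06,46.20) → (56.06,118.38) (closed)

[2] `<path>` regular polygon, #008000→cut S858 F1387: (133.83,33.53) → (130.82,53.07) → (144.22,67.62) → (163.95,66.21) → (175.14,49.91) → (169.38,30.99) → (151.00,23.70) → (133.83,33.53) (closed)

[3] `<path>` regular polygon, #008000→cut S858 F1387: (114.36,114.34) → (104.33,68.52) → (62.25,47.79) → (19.81,67.76) → (8.97,113.40) → (37.89,150.33) → (84.79,150.74) → (114.36,114.34) (closed)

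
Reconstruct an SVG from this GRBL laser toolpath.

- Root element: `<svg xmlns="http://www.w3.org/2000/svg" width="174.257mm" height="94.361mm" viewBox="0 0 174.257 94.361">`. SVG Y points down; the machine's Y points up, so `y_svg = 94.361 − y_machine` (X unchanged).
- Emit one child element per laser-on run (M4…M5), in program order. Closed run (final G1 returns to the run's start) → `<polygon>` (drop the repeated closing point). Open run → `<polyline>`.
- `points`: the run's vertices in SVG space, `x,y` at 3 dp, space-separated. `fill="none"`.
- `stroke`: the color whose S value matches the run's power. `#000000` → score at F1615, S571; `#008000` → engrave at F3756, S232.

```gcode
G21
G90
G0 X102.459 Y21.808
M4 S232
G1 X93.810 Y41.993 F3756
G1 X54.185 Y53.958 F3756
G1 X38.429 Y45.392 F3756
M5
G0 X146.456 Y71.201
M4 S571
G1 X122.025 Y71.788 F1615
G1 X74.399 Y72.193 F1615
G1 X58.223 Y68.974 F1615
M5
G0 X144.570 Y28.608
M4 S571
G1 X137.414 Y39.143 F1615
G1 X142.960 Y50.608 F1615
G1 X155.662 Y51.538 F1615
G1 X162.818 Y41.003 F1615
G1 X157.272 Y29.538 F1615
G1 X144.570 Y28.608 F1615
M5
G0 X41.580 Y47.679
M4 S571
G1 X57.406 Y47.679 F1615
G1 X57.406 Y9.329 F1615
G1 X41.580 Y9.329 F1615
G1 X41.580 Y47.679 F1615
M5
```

<svg xmlns="http://www.w3.org/2000/svg" width="174.257mm" height="94.361mm" viewBox="0 0 174.257 94.361">
  <polyline points="102.459,72.553 93.810,52.368 54.185,40.403 38.429,48.969" fill="none" stroke="#008000"/>
  <polyline points="146.456,23.160 122.025,22.573 74.399,22.168 58.223,25.387" fill="none" stroke="#000000"/>
  <polygon points="144.570,65.753 137.414,55.218 142.960,43.753 155.662,42.823 162.818,53.358 157.272,64.823" fill="none" stroke="#000000"/>
  <polygon points="41.580,46.682 57.406,46.682 57.406,85.032 41.580,85.032" fill="none" stroke="#000000"/>
</svg>

Machine Y-up, SVG Y-down with viewBox height 94.361, so y_svg = 94.361 − y_machine; X carries over.

Run 1: the run's S232 means `#008000` (engrave). The run is open, so emit a `<polyline>` with points (Y-flipped): 102.459,72.553 93.810,52.368 54.185,40.403 38.429,48.969.

Run 2: S571 ⇒ score layer `#000000`. The run is open, so emit a `<polyline>` with points (Y-flipped): 146.456,23.160 122.025,22.573 74.399,22.168 58.223,25.387.

Run 3: the run's S571 means `#000000` (score). The run returns to its start, so emit a `<polygon>` with points (Y-flipped): 144.570,65.753 137.414,55.218 142.960,43.753 155.662,42.823 162.818,53.358 157.272,64.823.

Run 4: S571 ⇒ score layer `#000000`. The run returns to its start, so emit a `<polygon>` with points (Y-flipped): 41.580,46.682 57.406,46.682 57.406,85.032 41.580,85.032.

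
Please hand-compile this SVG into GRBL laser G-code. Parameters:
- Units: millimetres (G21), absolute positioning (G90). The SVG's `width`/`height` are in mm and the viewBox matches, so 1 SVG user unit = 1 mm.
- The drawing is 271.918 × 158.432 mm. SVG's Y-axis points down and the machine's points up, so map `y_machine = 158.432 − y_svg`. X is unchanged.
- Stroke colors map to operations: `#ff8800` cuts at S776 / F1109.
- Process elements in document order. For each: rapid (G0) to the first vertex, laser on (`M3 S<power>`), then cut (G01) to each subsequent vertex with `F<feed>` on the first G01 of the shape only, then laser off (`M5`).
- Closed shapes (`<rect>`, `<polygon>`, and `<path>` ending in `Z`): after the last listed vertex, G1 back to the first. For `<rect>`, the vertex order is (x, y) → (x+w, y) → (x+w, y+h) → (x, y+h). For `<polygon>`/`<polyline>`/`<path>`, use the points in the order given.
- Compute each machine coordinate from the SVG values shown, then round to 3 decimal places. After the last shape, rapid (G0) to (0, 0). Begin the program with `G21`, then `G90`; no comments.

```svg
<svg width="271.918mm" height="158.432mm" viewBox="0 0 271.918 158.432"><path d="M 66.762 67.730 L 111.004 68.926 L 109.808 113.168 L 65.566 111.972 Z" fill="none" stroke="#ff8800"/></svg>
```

G21
G90
G0 X66.762 Y90.702
M3 S776
G01 X111.004 Y89.506 F1109
G01 X109.808 Y45.264
G01 X65.566 Y46.460
G01 X66.762 Y90.702
M5
G0 X0.000 Y0.000

Since the viewBox matches the mm dimensions, user units are millimetres directly. The only transform is the Y-flip y_m = 158.432 − y_svg.

Shape 1 is a regular polygon drawn with `<path>`. Its stroke #ff8800 means cut at S776, F1109. After flipping Y the toolpath is (66.762,90.702) → (111.004,89.506) → (109.808,45.264) → (65.566,46.460) → (66.762,90.702), returning to the start.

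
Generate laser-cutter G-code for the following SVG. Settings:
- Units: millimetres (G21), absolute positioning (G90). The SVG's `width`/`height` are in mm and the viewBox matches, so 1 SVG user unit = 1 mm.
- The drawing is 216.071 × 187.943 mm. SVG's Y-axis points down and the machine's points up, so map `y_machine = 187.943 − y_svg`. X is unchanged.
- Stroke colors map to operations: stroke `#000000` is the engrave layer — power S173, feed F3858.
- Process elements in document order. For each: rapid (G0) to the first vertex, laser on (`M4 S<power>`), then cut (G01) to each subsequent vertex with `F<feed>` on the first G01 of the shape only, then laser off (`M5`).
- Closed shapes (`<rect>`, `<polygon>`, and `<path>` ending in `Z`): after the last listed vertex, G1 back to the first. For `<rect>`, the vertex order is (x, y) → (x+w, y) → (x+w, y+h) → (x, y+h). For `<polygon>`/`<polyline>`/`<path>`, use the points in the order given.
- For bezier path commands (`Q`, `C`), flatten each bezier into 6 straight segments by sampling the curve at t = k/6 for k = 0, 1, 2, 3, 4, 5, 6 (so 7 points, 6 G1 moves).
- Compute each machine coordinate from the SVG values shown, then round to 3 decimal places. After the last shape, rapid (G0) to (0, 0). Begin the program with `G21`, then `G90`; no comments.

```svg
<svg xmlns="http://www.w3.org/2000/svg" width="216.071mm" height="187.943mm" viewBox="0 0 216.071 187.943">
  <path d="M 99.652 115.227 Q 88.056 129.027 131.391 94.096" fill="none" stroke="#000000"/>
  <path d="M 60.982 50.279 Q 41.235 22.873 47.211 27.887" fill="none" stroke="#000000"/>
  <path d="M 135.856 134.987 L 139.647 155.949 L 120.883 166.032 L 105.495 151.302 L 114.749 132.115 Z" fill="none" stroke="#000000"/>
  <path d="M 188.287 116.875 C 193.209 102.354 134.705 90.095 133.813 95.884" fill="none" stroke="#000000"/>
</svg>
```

G21
G90
G0 X99.652 Y72.716
M4 S173
G01 X97.313 Y69.470 F3858
G01 X98.025 Y68.931
G01 X101.789 Y71.099
G01 X108.604 Y75.974
G01 X118.472 Y83.557
G01 X131.391 Y93.847
M5
G0 X60.982 Y137.664
M4 S173
G01 X55.114 Y145.899 F3858
G01 X50.675 Y152.332
G01 X47.666 Y156.965
G01 X46.085 Y159.796
G01 X45.934 Y160.827
G01 X47.211 Y160.056
M5
G0 X135.856 Y52.956
M4 S173
G01 X139.647 Y31.994 F3858
G01 X120.883 Y21.911
G01 X105.495 Y36.641
G01 X114.749 Y55.828
G01 X135.856 Y52.956
M5
G0 X188.287 Y71.068
M4 S173
G01 X186.023 Y78.067 F3858
G01 X176.550 Y84.250
G01 X163.230 Y89.180
G01 X149.426 Y92.417
G01 X138.500 Y93.523
G01 X133.813 Y92.059
M5
G0 X0.000 Y0.000

viewBox `0 0 216.071 187.943` with mm width/height → 1 unit = 1 mm. Flip: y_m = 187.943 − y_svg.

**Shape 1** — `<path>` quadratic bezier, stroke `#000000` → engrave (S173, F3858). Control points (SVG): P0=(99.652,115.227), P1=(88.056,129.027), P2=(131.391,94.096); sampled at t=k/6. Machine vertices: (99.652,72.716) → (97.313,69.470) → (98.025,68.931) → (101.789,71.099) → (108.604,75.974) → (118.472,83.557) → (131.391,93.847). Open path.

**Shape 2** — `<path>` quadratic bezier, stroke `#000000` → engrave (S173, F3858). Control points (SVG): P0=(60.982,50.279), P1=(41.235,22.873), P2=(47.211,27.887); sampled at t=k/6. Machine vertices: (60.982,137.664) → (55.114,145.899) → (50.675,152.332) → (47.666,156.965) → (46.085,159.796) → (45.934,160.827) → (47.211,160.056). Open path.

**Shape 3** — `<path>` regular polygon, stroke `#000000` → engrave (S173, F3858). Machine vertices: (135.856,52.956) → (139.647,31.994) → (120.883,21.911) → (105.495,36.641) → (114.749,55.828) → (135.856,52.956). Closed: final G1 returns to the first vertex.

**Shape 4** — `<path>` cubic bezier, stroke `#000000` → engrave (S173, F3858). Control points (SVG): P0=(188.287,116.875), P1=(193.209,102.354), P2=(134.705,90.095), P3=(133.813,95.884); sampled at t=k/6. Machine vertices: (188.287,71.068) → (186.023,78.067) → (176.550,84.250) → (163.230,89.180) → (149.426,92.417) → (138.500,93.523) → (133.813,92.059). Open path.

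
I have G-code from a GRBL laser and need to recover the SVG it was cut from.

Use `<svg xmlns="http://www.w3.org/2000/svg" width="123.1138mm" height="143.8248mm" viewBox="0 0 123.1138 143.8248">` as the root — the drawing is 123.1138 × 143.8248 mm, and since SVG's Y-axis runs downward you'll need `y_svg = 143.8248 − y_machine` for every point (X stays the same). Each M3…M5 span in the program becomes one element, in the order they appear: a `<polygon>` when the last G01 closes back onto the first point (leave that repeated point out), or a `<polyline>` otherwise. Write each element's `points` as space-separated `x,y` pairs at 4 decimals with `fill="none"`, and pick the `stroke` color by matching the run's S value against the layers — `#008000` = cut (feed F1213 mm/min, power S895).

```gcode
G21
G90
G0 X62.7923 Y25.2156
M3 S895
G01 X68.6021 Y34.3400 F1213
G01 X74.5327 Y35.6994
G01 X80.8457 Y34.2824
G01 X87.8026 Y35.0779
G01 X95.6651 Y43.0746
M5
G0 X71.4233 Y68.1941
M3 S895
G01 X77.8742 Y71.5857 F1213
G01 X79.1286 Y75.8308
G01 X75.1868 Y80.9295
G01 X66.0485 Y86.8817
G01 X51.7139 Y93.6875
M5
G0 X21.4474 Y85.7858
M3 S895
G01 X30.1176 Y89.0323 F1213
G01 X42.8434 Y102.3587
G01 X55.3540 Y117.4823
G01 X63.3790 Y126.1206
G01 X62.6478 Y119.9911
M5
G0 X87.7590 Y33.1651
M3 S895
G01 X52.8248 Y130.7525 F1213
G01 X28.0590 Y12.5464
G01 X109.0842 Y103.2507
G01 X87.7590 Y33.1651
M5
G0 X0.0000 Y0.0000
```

y_svg = 143.8248 − y_m. Every run uses S895, so all elements get stroke `#008000` (cut).

[1] open run; points: 62.7923,118.6092 68.6021,109.4848 74.5327,108.1254 80.8457,109.5424 87.8026,108.7469 95.6651,100.7502

[2] open run; points: 71.4233,75.6307 77.8742,72.2391 79.1286,67.9940 75.1868,62.8953 66.0485,56.9431 51.7139,50.1373

[3] open run; points: 21.4474,58.0390 30.1176,54.7925 42.8434,41.4661 55.3540,26.3425 63.3790,17.7042 62.6478,23.8337

[4] closed run; points: 87.7590,110.6597 52.8248,13.0723 28.0590,131.2784 109.0842,40.5741

<svg xmlns="http://www.w3.org/2000/svg" width="123.1138mm" height="143.8248mm" viewBox="0 0 123.1138 143.8248">
  <polyline points="62.7923,118.6092 68.6021,109.4848 74.5327,108.1254 80.8457,109.5424 87.8026,108.7469 95.6651,100.7502" fill="none" stroke="#008000"/>
  <polyline points="71.4233,75.6307 77.8742,72.2391 79.1286,67.9940 75.1868,62.8953 66.0485,56.9431 51.7139,50.1373" fill="none" stroke="#008000"/>
  <polyline points="21.4474,58.0390 30.1176,54.7925 42.8434,41.4661 55.3540,26.3425 63.3790,17.7042 62.6478,23.8337" fill="none" stroke="#008000"/>
  <polygon points="87.7590,110.6597 52.8248,13.0723 28.0590,131.2784 109.0842,40.5741" fill="none" stroke="#008000"/>
</svg>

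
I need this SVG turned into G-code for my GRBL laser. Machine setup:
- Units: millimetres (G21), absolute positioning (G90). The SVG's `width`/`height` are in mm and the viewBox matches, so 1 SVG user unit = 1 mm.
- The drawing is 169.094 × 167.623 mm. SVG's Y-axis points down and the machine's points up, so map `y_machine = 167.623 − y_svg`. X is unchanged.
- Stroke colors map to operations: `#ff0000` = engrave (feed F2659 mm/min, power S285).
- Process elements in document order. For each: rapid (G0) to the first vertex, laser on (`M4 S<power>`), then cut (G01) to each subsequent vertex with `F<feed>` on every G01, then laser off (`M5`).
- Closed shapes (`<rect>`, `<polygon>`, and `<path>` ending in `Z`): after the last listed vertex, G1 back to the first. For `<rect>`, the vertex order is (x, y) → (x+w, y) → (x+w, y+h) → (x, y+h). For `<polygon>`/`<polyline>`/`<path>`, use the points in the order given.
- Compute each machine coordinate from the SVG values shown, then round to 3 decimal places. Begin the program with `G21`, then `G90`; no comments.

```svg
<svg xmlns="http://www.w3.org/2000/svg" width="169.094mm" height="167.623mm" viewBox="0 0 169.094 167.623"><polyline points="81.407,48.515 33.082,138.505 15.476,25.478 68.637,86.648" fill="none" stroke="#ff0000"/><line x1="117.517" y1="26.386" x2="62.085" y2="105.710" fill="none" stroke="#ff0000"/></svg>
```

Since the viewBox matches the mm dimensions, user units are millimetres directly. The only transform is the Y-flip y_m = 167.623 − y_svg.

Shape 1 is a open polyline drawn with `<polyline>`. Its stroke #ff0000 means engrave at S285, F2659. After flipping Y the toolpath is (81.407,119.108) → (33.082,29.118) → (15.476,142.145) → (68.637,80.975).

Shape 2 is a line segment drawn with `<line>`. Its stroke #ff0000 means engrave at S285, F2659. After flipping Y the toolpath is (117.517,141.237) → (62.085,61.913).

G21
G90
G0 X81.407 Y119.108
M4 S285
G01 X33.082 Y29.118 F2659
G01 X15.476 Y142.145 F2659
G01 X68.637 Y80.975 F2659
M5
G0 X117.517 Y141.237
M4 S285
G01 X62.085 Y61.913 F2659
M5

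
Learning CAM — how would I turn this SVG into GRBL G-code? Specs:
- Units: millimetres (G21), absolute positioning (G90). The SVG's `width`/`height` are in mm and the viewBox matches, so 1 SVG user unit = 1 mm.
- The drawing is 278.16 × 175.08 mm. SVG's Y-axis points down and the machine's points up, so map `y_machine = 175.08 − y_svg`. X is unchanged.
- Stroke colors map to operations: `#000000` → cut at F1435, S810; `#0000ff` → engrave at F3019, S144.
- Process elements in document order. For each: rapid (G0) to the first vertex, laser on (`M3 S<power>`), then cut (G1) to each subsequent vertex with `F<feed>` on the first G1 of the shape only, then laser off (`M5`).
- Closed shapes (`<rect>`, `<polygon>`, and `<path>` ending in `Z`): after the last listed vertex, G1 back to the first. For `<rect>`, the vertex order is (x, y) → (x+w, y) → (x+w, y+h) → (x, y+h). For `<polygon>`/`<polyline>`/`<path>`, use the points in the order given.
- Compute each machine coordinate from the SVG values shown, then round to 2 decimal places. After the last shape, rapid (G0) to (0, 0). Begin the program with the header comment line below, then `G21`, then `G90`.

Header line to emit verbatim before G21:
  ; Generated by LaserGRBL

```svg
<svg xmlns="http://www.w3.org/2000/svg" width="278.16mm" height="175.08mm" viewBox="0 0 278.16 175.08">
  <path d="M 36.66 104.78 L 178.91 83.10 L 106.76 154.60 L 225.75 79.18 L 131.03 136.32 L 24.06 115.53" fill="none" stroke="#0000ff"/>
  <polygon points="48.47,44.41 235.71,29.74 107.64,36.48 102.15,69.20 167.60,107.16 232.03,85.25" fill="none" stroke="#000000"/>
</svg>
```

; Generated by LaserGRBL
G21
G90
G0 X36.66 Y70.30
M3 S144
G1 X178.91 Y91.98 F3019
G1 X106.76 Y20.48
G1 X225.75 Y95.90
G1 X131.03 Y38.76
G1 X24.06 Y59.55
M5
G0 X48.47 Y130.67
M3 S810
G1 X235.71 Y145.34 F1435
G1 X107.64 Y138.60
G1 X102.15 Y105.88
G1 X167.60 Y67.92
G1 X232.03 Y89.83
G1 X48.47 Y130.67
M5
G0 X0.00 Y0.00

viewBox `0 0 278.16 175.08` with mm width/height → 1 unit = 1 mm. Flip: y_m = 175.08 − y_svg.

**Shape 1** — `<path>` open polyline, stroke `#0000ff` → engrave (S144, F3019). Machine vertices: (36.66,70.30) → (178.91,91.98) → (106.76,20.48) → (225.75,95.90) → (131.03,38.76) → (24.06,59.55). Open path.

**Shape 2** — `<polygon>` closed polygon, stroke `#000000` → cut (S810, F1435). Machine vertices: (48.47,130.67) → (235.71,145.34) → (107.64,138.60) → (102.15,105.88) → (167.60,67.92) → (232.03,89.83) → (48.47,130.67). Closed: final G1 returns to the first vertex.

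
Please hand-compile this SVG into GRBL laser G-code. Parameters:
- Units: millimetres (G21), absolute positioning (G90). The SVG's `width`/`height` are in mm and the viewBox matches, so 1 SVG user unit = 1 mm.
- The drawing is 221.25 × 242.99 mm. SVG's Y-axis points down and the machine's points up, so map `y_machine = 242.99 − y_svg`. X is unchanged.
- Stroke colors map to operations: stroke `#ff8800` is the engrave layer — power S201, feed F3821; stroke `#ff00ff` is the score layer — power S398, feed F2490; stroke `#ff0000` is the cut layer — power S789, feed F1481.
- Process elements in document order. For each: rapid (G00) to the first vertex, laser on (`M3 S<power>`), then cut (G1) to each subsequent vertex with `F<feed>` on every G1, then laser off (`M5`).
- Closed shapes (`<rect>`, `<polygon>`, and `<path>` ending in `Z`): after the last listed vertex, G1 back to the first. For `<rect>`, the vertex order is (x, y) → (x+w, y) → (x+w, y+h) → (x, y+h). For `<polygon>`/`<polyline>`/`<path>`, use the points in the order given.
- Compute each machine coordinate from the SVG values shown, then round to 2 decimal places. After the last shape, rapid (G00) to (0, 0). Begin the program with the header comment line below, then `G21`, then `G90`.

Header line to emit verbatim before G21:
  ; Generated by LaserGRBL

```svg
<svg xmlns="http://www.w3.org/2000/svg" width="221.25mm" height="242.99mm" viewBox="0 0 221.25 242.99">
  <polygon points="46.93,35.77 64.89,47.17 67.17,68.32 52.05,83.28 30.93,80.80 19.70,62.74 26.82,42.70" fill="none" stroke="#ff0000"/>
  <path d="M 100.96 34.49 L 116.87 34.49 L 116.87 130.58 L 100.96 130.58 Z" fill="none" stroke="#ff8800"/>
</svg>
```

; Generated by LaserGRBL
G21
G90
G00 X46.93 Y207.22
M3 S789
G1 X64.89 Y195.82 F1481
G1 X67.17 Y174.67 F1481
G1 X52.05 Y159.71 F1481
G1 X30.93 Y162.19 F1481
G1 X19.70 Y180.25 F1481
G1 X26.82 Y200.29 F1481
G1 X46.93 Y207.22 F1481
M5
G00 X100.96 Y208.50
M3 S201
G1 X116.87 Y208.50 F3821
G1 X116.87 Y112.41 F3821
G1 X100.96 Y112.41 F3821
G1 X100.96 Y208.50 F3821
M5
G00 X0.00 Y0.00

viewBox `0 0 221.25 242.99` with mm width/height → 1 unit = 1 mm. Flip: y_m = 242.99 − y_svg.

**Shape 1** — `<polygon>` regular polygon, stroke `#ff0000` → cut (S789, F1481). Machine vertices: (46.93,207.22) → (64.89,195.82) → (67.17,174.67) → (52.05,159.71) → (30.93,162.19) → (19.70,180.25) → (26.82,200.29) → (46.93,207.22). Closed: final G1 returns to the first vertex.

**Shape 2** — `<path>` rectangle, stroke `#ff8800` → engrave (S201, F3821). Machine vertices: (100.96,208.50) → (116.87,208.50) → (116.87,112.41) → (100.96,112.41) → (100.96,208.50). Closed: final G1 returns to the first vertex.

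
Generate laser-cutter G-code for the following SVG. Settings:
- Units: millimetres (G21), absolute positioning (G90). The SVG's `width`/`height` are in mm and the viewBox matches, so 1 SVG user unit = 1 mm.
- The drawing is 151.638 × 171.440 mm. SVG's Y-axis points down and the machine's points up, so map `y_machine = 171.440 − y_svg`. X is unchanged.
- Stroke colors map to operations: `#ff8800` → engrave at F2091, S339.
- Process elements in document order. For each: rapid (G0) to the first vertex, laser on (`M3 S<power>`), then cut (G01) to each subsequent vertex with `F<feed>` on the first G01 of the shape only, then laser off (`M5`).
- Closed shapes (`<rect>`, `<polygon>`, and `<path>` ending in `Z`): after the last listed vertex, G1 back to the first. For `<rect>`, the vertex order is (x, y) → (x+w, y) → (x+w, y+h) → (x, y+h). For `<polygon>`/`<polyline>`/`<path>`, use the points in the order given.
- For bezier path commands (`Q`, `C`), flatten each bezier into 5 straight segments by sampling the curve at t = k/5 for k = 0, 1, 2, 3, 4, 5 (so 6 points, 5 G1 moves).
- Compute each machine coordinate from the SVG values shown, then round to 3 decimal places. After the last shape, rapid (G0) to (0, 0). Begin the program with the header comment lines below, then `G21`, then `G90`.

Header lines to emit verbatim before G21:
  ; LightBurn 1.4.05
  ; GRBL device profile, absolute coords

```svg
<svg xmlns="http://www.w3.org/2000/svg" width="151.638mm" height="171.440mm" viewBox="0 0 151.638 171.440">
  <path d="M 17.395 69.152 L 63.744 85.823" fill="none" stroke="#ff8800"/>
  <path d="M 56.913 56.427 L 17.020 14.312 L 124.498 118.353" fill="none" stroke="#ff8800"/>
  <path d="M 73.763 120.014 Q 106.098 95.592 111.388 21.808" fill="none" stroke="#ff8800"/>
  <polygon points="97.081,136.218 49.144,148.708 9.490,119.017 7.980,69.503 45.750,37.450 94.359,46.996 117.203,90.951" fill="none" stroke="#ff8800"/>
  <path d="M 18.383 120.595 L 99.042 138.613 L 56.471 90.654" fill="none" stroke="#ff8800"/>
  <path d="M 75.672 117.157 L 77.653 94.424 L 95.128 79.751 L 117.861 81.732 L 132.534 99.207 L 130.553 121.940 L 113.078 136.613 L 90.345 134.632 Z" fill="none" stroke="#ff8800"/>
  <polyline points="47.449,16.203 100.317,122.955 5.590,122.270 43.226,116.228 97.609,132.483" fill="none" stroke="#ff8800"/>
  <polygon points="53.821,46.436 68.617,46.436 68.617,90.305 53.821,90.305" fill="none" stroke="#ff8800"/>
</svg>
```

; LightBurn 1.4.05
; GRBL device profile, absolute coords
G21
G90
G0 X17.395 Y102.288
M3 S339
G01 X63.744 Y85.617 F2091
M5
G0 X56.913 Y115.013
M3 S339
G01 X17.020 Y157.128 F2091
G01 X124.498 Y53.087
M5
G0 X73.763 Y51.426
M3 S339
G01 X85.615 Y63.169 F2091
G01 X95.304 Y78.862
G01 X102.829 Y98.503
G01 X108.190 Y122.093
G01 X111.388 Y149.632
M5
G0 X97.081 Y35.222
M3 S339
G01 X49.144 Y22.732 F2091
G01 X9.490 Y52.423
G01 X7.980 Y101.937
G01 X45.750 Y133.990
G01 X94.359 Y124.444
G01 X117.203 Y80.489
G01 X97.081 Y35.222
M5
G0 X18.383 Y50.845
M3 S339
G01 X99.042 Y32.827 F2091
G01 X56.471 Y80.786
M5
G0 X75.672 Y54.283
M3 S339
G01 X77.653 Y77.016 F2091
G01 X95.128 Y91.689
G01 X117.861 Y89.708
G01 X132.534 Y72.233
G01 X130.553 Y49.500
G01 X113.078 Y34.827
G01 X90.345 Y36.808
G01 X75.672 Y54.283
M5
G0 X47.449 Y155.237
M3 S339
G01 X100.317 Y48.485 F2091
G01 X5.590 Y49.170
G01 X43.226 Y55.212
G01 X97.609 Y38.957
M5
G0 X53.821 Y125.004
M3 S339
G01 X68.617 Y125.004 F2091
G01 X68.617 Y81.135
G01 X53.821 Y81.135
G01 X53.821 Y125.004
M5
G0 X0.000 Y0.000

1 u = 1 mm; y_m = 171.440 − y.

[1] `<path>` line segment, #ff8800→engrave S339 F2091: (17.395,102.288) → (63.744,85.617)

[2] `<path>` open polyline, #ff8800→engrave S339 F2091: (56.913,115.013) → (17.020,157.128) → (124.498,53.087)

[3] `<path>` quadratic bezier, #ff8800→engrave S339 F2091: (73.763,51.426) → (85.615,63.169) → (95.304,78.862) → (102.829,98.503) → (108.190,122.093) → (111.388,149.632)

[4] `<polygon>` regular polygon, #ff8800→engrave S339 F2091: (97.081,35.222) → (49.144,22.732) → (9.490,52.423) → (7.980,101.937) → (45.750,133.990) → (94.359,124.444) → (117.203,80.489) → (97.081,35.222) (closed)

[5] `<path>` open polyline, #ff8800→engrave S339 F2091: (18.383,50.845) → (99.042,32.827) → (56.471,80.786)

[6] `<path>` regular polygon, #ff8800→engrave S339 F2091: (75.672,54.283) → (77.653,77.016) → (95.128,91.689) → (117.861,89.708) → (132.534,72.233) → (130.553,49.500) → (113.078,34.827) → (90.345,36.808) → (75.672,54.283) (closed)

[7] `<polyline>` open polyline, #ff8800→engrave S339 F2091: (47.449,155.237) → (100.317,48.485) → (5.590,49.170) → (43.226,55.212) → (97.609,38.957)

[8] `<polygon>` rectangle, #ff8800→engrave S339 F2091: (53.821,125.004) → (68.617,125.004) → (68.617,81.135) → (53.821,81.135) → (53.821,125.004) (closed)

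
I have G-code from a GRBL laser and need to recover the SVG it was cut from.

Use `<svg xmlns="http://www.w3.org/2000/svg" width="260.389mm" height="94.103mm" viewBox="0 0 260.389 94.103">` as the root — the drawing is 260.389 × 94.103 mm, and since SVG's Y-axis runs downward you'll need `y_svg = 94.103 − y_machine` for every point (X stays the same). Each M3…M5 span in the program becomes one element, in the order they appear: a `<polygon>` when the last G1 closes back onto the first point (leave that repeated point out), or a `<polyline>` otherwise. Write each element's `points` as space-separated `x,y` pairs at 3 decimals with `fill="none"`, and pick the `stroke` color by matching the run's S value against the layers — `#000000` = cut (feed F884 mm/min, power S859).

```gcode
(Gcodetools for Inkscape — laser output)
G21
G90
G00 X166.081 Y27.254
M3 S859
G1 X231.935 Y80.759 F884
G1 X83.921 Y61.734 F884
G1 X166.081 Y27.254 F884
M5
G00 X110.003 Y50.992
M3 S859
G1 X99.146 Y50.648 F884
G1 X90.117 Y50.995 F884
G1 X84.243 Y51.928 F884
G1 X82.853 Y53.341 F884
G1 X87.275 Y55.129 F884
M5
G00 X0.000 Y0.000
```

y_svg = 94.103 − y_m. Every run uses S859, so all elements get stroke `#000000` (cut).

[1] closed run; points: 166.081,66.849 231.935,13.344 83.921,32.369

[2] open run; points: 110.003,43.111 99.146,43.455 90.117,43.108 84.243,42.175 82.853,40.762 87.275,38.974

<svg xmlns="http://www.w3.org/2000/svg" width="260.389mm" height="94.103mm" viewBox="0 0 260.389 94.103">
  <polygon points="166.081,66.849 231.935,13.344 83.921,32.369" fill="none" stroke="#000000"/>
  <polyline points="110.003,43.111 99.146,43.455 90.117,43.108 84.243,42.175 82.853,40.762 87.275,38.974" fill="none" stroke="#000000"/>
</svg>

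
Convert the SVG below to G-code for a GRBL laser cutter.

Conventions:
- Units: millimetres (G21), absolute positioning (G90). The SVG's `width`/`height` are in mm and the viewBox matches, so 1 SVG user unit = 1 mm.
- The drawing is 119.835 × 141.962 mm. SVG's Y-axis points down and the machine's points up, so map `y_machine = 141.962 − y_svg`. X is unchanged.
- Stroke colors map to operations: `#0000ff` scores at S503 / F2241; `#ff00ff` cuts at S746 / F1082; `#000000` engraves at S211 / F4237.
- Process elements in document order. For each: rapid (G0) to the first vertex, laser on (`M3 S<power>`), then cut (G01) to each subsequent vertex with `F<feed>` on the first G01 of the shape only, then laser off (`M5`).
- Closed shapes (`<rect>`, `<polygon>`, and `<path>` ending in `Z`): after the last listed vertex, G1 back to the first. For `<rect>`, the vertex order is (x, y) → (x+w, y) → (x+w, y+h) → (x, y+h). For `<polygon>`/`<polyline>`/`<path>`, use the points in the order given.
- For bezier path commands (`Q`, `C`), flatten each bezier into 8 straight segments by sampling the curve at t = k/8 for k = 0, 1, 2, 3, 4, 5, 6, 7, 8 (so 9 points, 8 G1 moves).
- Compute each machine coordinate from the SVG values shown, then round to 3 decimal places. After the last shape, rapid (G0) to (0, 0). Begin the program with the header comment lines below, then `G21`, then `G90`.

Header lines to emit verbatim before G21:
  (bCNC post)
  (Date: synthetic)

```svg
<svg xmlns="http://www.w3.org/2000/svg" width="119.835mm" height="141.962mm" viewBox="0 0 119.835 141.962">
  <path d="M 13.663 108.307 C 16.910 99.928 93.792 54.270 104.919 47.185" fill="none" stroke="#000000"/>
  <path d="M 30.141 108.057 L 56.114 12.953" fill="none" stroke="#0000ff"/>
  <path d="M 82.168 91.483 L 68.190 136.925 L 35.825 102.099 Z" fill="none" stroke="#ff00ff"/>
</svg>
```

Since the viewBox matches the mm dimensions, user units are millimetres directly. The only transform is the Y-flip y_m = 141.962 − y_svg.

Shape 1 is a cubic bezier drawn with `<path>`. Its stroke #000000 means engrave at S211, F4237. After flipping Y the toolpath is (13.663,33.655) → (18.060,38.396) → (27.727,45.744) → (41.030,54.808) → (56.336,64.701) → (72.011,74.533) → (86.423,83.416) → (97.936,90.460) → (104.919,94.777).

Shape 2 is a line segment drawn with `<path>`. Its stroke #0000ff means score at S503, F2241. After flipping Y the toolpath is (30.141,33.905) → (56.114,129.009).

Shape 3 is a regular polygon drawn with `<path>`. Its stroke #ff00ff means cut at S746, F1082. After flipping Y the toolpath is (82.168,50.479) → (68.190,5.037) → (35.825,39.863) → (82.168,50.479), returning to the start.

(bCNC post)
(Date: synthetic)
G21
G90
G0 X13.663 Y33.655
M3 S211
G01 X18.060 Y38.396 F4237
G01 X27.727 Y45.744
G01 X41.030 Y54.808
G01 X56.336 Y64.701
G01 X72.011 Y74.533
G01 X86.423 Y83.416
G01 X97.936 Y90.460
G01 X104.919 Y94.777
M5
G0 X30.141 Y33.905
M3 S503
G01 X56.114 Y129.009 F2241
M5
G0 X82.168 Y50.479
M3 S746
G01 X68.190 Y5.037 F1082
G01 X35.825 Y39.863
G01 X82.168 Y50.479
M5
G0 X0.000 Y0.000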